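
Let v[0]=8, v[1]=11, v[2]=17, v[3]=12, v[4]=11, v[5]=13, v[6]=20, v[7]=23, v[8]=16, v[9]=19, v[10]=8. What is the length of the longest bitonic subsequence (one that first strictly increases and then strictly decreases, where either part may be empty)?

8

inc[i] = longest strictly increasing subsequence ending at i; dec[i] = longest strictly decreasing subsequence starting at i:
i:      0  1  2  3  4  5  6  7  8  9 10
v[i]:   8 11 17 12 11 13 20 23 16 19  8
inc:    1  2  3  3  2  4  5  6  5  6  1
dec:    1  2  4  3  2  2  3  3  2  2  1
Best peak at i=7 (value 23): inc=6, dec=3, length 6+3−1 = 8.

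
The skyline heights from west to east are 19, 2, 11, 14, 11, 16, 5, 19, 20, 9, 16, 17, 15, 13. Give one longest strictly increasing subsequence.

Patience tails give the LIS length; then backtrack through the dp parents:
19 → extends → [19]
2 → replaces 19 → [2]
11 → extends → [2, 11]
14 → extends → [2, 11, 14]
11 → already a tail → [2, 11, 14]
16 → extends → [2, 11, 14, 16]
5 → replaces 11 → [2, 5, 14, 16]
19 → extends → [2, 5, 14, 16, 19]
20 → extends → [2, 5, 14, 16, 19, 20]
9 → replaces 14 → [2, 5, 9, 16, 19, 20]
16 → already a tail → [2, 5, 9, 16, 19, 20]
17 → replaces 19 → [2, 5, 9, 16, 17, 20]
15 → replaces 16 → [2, 5, 9, 15, 17, 20]
13 → replaces 15 → [2, 5, 9, 13, 17, 20]
Length 6; one witness is 2, 11, 14, 16, 19, 20.

2, 11, 14, 16, 19, 20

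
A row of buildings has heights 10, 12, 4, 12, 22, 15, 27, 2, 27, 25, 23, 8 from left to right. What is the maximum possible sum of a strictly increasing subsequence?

Let S[i] be the best sum of a strictly increasing subsequence ending at i:
i:      1  2  3  4  5  6  7  8  9 10 11 12
a[i]:  10 12  4 12 22 15 27  2 27 25 23  8
S:     10 22  4 22 44 37 71  2 71 69 67 12
Maximum is 71 (e.g. 10 + 12 + 22 + 27).

71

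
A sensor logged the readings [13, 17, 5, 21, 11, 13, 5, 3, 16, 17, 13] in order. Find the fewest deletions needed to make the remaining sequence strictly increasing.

6

Fewest deletions = n − (longest strictly increasing subsequence).
i:      1  2  3  4  5  6  7  8  9 10 11
a[i]:  13 17  5 21 11 13  5  3 16 17 13
dp:     1  2  1  3  2  3  1  1  4  5  3
max dp = 5, so deletions = 11 − 5 = 6.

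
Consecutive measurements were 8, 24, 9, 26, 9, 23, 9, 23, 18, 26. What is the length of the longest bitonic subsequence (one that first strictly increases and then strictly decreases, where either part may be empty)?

5

inc[i] = longest strictly increasing subsequence ending at i; dec[i] = longest strictly decreasing subsequence starting at i:
i:      1  2  3  4  5  6  7  8  9 10
a[i]:   8 24  9 26  9 23  9 23 18 26
inc:    1  2  2  3  2  3  2  3  3  4
dec:    1  3  1  3  1  2  1  2  1  1
Best peak at i=4 (value 26): inc=3, dec=3, length 3+3−1 = 5.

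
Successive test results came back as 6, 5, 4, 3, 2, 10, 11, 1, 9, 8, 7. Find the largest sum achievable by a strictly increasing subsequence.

27

Let S[i] be the best sum of a strictly increasing subsequence ending at i:
i:      1  2  3  4  5  6  7  8  9 10 11
a[i]:   6  5  4  3  2 10 11  1  9  8  7
S:      6  5  4  3  2 16 27  1 15 14 13
Maximum is 27 (e.g. 6 + 10 + 11).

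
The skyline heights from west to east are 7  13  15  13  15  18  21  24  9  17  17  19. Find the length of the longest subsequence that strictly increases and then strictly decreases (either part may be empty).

inc[i] = longest strictly increasing subsequence ending at i; dec[i] = longest strictly decreasing subsequence starting at i:
i:      1  2  3  4  5  6  7  8  9 10 11 12
a[i]:   7 13 15 13 15 18 21 24  9 17 17 19
inc:    1  2  3  2  3  4  5  6  2  4  4  5
dec:    1  2  3  2  2  2  2  2  1  1  1  1
Best peak at i=8 (value 24): inc=6, dec=2, length 6+2−1 = 7.

7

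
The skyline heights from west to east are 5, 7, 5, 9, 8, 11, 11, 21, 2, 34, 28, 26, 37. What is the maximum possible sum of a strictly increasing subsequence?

124

Let S[i] be the best sum of a strictly increasing subsequence ending at i:
i:       1   2   3   4   5   6   7   8   9  10  11  12  13
a[i]:    5   7   5   9   8  11  11  21   2  34  28  26  37
S:       5  12   5  21  20  32  32  53   2  87  81  79 124
Maximum is 124 (e.g. 5 + 7 + 9 + 11 + 21 + 34 + 37).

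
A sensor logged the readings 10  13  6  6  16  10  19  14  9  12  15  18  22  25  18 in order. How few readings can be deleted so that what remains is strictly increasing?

8

Fewest deletions = n − (longest strictly increasing subsequence).
i:      1  2  3  4  5  6  7  8  9 10 11 12 13 14 15
a[i]:  10 13  6  6 16 10 19 14  9 12 15 18 22 25 18
dp:     1  2  1  1  3  2  4  3  2  3  4  5  6  7  5
max dp = 7, so deletions = 15 − 7 = 8.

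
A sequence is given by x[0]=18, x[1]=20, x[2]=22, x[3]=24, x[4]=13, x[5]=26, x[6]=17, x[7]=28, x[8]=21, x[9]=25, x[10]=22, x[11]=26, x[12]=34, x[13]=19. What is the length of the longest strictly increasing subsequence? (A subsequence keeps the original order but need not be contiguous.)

Track the smallest tail for each achievable length (strict):
18 → extends → [18]
20 → extends → [18, 20]
22 → extends → [18, 20, 22]
24 → extends → [18, 20, 22, 24]
13 → replaces 18 → [13, 20, 22, 24]
26 → extends → [13, 20, 22, 24, 26]
17 → replaces 20 → [13, 17, 22, 24, 26]
28 → extends → [13, 17, 22, 24, 26, 28]
21 → replaces 22 → [13, 17, 21, 24, 26, 28]
25 → replaces 26 → [13, 17, 21, 24, 25, 28]
22 → replaces 24 → [13, 17, 21, 22, 25, 28]
26 → replaces 28 → [13, 17, 21, 22, 25, 26]
34 → extends → [13, 17, 21, 22, 25, 26, 34]
19 → replaces 21 → [13, 17, 19, 22, 25, 26, 34]
Seven tails, so the longest strictly increasing subsequence has length 7 (e.g. 18, 20, 22, 24, 26, 28, 34).

7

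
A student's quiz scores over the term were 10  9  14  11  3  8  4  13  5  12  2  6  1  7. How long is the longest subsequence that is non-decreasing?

5

Let dp[i] be the length of the longest such subsequence ending at index i:
i:      1  2  3  4  5  6  7  8  9 10 11 12 13 14
a[i]:  10  9 14 11  3  8  4 13  5 12  2  6  1  7
dp:     1  1  2  2  1  2  2  3  3  4  1  4  1  5
Maximum dp value is 5.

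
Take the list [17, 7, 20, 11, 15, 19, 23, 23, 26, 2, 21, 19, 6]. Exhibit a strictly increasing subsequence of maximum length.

7, 11, 15, 19, 23, 26

Patience tails give the LIS length; then backtrack through the dp parents:
17 → extends → [17]
7 → replaces 17 → [7]
20 → extends → [7, 20]
11 → replaces 20 → [7, 11]
15 → extends → [7, 11, 15]
19 → extends → [7, 11, 15, 19]
23 → extends → [7, 11, 15, 19, 23]
23 → already a tail → [7, 11, 15, 19, 23]
26 → extends → [7, 11, 15, 19, 23, 26]
2 → replaces 7 → [2, 11, 15, 19, 23, 26]
21 → replaces 23 → [2, 11, 15, 19, 21, 26]
19 → already a tail → [2, 11, 15, 19, 21, 26]
6 → replaces 11 → [2, 6, 15, 19, 21, 26]
Length 6; one witness is 7, 11, 15, 19, 23, 26.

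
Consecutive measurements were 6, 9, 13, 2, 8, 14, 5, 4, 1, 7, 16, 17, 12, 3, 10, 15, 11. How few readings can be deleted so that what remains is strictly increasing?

11

Fewest deletions = n − (longest strictly increasing subsequence).
Patience tails:
6 → extends → [6]
9 → extends → [6, 9]
13 → extends → [6, 9, 13]
2 → replaces 6 → [2, 9, 13]
8 → replaces 9 → [2, 8, 13]
14 → extends → [2, 8, 13, 14]
5 → replaces 8 → [2, 5, 13, 14]
4 → replaces 5 → [2, 4, 13, 14]
1 → replaces 2 → [1, 4, 13, 14]
7 → replaces 13 → [1, 4, 7, 14]
16 → extends → [1, 4, 7, 14, 16]
17 → extends → [1, 4, 7, 14, 16, 17]
12 → replaces 14 → [1, 4, 7, 12, 16, 17]
3 → replaces 4 → [1, 3, 7, 12, 16, 17]
10 → replaces 12 → [1, 3, 7, 10, 16, 17]
15 → replaces 16 → [1, 3, 7, 10, 15, 17]
11 → replaces 15 → [1, 3, 7, 10, 11, 17]
Longest strictly increasing subsequence has length 6, so deletions = 17 − 6 = 11.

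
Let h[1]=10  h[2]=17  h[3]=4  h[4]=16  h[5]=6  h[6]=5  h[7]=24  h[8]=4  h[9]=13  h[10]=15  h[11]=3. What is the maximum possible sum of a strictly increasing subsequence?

Let S[i] be the best sum of a strictly increasing subsequence ending at i:
i:      1  2  3  4  5  6  7  8  9 10 11
h[i]:  10 17  4 16  6  5 24  4 13 15  3
S:     10 27  4 26 10  9 51  4 23 38  3
Maximum is 51 (e.g. 10 + 17 + 24).

51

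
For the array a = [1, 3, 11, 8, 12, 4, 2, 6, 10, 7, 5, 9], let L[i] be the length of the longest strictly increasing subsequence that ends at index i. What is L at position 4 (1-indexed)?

3

dp[i] = 1 + max{dp[j] : j<i, a[j]<a[i]} (or 1 if no such j):
i:      1  2  3  4  5  6  7  8  9 10 11 12
a[i]:   1  3 11  8 12  4  2  6 10  7  5  9
dp:     1  2  3  3  4  3  2  4  5  5  4  6
At index 4 the value is 3.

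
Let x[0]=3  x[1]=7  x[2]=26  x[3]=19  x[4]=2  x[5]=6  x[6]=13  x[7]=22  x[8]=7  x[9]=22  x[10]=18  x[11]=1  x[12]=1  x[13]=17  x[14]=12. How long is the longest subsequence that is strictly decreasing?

Negate each value so 'decreasing' becomes 'increasing', then run patience tails on the negated sequence:
-3 → extends → [-3]
-7 → replaces -3 → [-7]
-26 → replaces -7 → [-26]
-19 → extends → [-26, -19]
-2 → extends → [-26, -19, -2]
-6 → replaces -2 → [-26, -19, -6]
-13 → replaces -6 → [-26, -19, -13]
-22 → replaces -19 → [-26, -22, -13]
-7 → extends → [-26, -22, -13, -7]
-22 → already a tail → [-26, -22, -13, -7]
-18 → replaces -13 → [-26, -22, -18, -7]
-1 → extends → [-26, -22, -18, -7, -1]
-1 → already a tail → [-26, -22, -18, -7, -1]
-17 → replaces -7 → [-26, -22, -18, -17, -1]
-12 → replaces -1 → [-26, -22, -18, -17, -12]
Five tails, so the longest strictly decreasing subsequence of the original has length 5.

5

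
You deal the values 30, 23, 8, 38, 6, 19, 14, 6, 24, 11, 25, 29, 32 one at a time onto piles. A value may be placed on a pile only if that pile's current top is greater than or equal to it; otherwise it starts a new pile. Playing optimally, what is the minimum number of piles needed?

6

Place each on the leftmost legal pile:
30 → new pile 1 (tops now [30])
23 → pile 1 (tops now [23])
8 → pile 1 (tops now [8])
38 → new pile 2 (tops now [8, 38])
6 → pile 1 (tops now [6, 38])
19 → pile 2 (tops now [6, 19])
14 → pile 2 (tops now [6, 14])
6 → pile 1 (tops now [6, 14])
24 → new pile 3 (tops now [6, 14, 24])
11 → pile 2 (tops now [6, 11, 24])
25 → new pile 4 (tops now [6, 11, 24, 25])
29 → new pile 5 (tops now [6, 11, 24, 25, 29])
32 → new pile 6 (tops now [6, 11, 24, 25, 29, 32])
Six piles.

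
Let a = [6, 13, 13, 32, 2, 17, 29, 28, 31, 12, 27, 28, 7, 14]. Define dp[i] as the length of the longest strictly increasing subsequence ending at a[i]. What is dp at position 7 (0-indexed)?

dp[i] = 1 + max{dp[j] : j<i, a[j]<a[i]} (or 1 if no such j):
i:      0  1  2  3  4  5  6  7  8  9 10 11 12 13
a[i]:   6 13 13 32  2 17 29 28 31 12 27 28  7 14
dp:     1  2  2  3  1  3  4  4  5  2  4  5  2  3
At index 7 the value is 4.

4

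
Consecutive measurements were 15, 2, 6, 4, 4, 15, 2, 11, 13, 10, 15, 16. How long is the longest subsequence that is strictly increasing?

6

Let dp[i] be the length of the longest such subsequence ending at index i:
i:      1  2  3  4  5  6  7  8  9 10 11 12
a[i]:  15  2  6  4  4 15  2 11 13 10 15 16
dp:     1  1  2  2  2  3  1  3  4  3  5  6
Maximum dp value is 6.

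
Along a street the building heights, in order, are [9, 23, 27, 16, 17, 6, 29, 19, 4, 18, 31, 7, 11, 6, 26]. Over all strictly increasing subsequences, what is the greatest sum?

119

Let S[i] be the best sum of a strictly increasing subsequence ending at i:
i:       1   2   3   4   5   6   7   8   9  10  11  12  13  14  15
a[i]:    9  23  27  16  17   6  29  19   4  18  31   7  11   6  26
S:       9  32  59  25  42   6  88  61   4  60 119  13  24  10  87
Maximum is 119 (e.g. 9 + 23 + 27 + 29 + 31).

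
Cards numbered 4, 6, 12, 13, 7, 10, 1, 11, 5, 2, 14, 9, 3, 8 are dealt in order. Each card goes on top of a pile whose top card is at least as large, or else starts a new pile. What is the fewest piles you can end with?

The minimum number of non-increasing subsequences covering a sequence equals the length of its longest strictly increasing subsequence.
LIS length is 6 (e.g. 4, 6, 7, 10, 11, 14), so 6 piles are needed.

6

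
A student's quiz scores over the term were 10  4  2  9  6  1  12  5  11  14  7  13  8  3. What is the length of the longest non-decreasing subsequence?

Let dp[i] be the length of the longest such subsequence ending at index i:
i:      1  2  3  4  5  6  7  8  9 10 11 12 13 14
a[i]:  10  4  2  9  6  1 12  5 11 14  7 13  8  3
dp:     1  1  1  2  2  1  3  2  3  4  3  4  4  2
Maximum dp value is 4.

4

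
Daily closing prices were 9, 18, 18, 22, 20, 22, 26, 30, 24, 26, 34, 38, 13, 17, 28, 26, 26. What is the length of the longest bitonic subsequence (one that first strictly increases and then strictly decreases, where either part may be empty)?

inc[i] = longest strictly increasing subsequence ending at i; dec[i] = longest strictly decreasing subsequence starting at i:
i:      1  2  3  4  5  6  7  8  9 10 11 12 13 14 15 16 17
a[i]:   9 18 18 22 20 22 26 30 24 26 34 38 13 17 28 26 26
inc:    1  2  2  3  3  4  5  6  5  6  7  8  2  3  7  6  6
dec:    1  2  2  3  2  2  3  3  2  2  3  3  1  1  2  1  1
Best peak at i=12 (value 38): inc=8, dec=3, length 8+3−1 = 10.

10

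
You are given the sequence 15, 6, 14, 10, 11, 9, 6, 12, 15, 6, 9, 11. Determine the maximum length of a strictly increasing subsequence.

Let dp[i] be the length of the longest such subsequence ending at index i:
i:      1  2  3  4  5  6  7  8  9 10 11 12
a[i]:  15  6 14 10 11  9  6 12 15  6  9 11
dp:     1  1  2  2  3  2  1  4  5  1  2  3
Maximum dp value is 5.

5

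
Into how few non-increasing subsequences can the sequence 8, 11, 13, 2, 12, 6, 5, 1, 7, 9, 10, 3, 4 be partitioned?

The minimum number of non-increasing subsequences covering a sequence equals the length of its longest strictly increasing subsequence.
LIS length is 5 (e.g. 2, 6, 7, 9, 10), so 5 piles are needed.

5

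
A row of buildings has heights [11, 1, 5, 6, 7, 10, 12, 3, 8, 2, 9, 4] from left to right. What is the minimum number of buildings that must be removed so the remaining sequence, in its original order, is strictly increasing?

6

Fewest deletions = n − (longest strictly increasing subsequence).
i:      1  2  3  4  5  6  7  8  9 10 11 12
a[i]:  11  1  5  6  7 10 12  3  8  2  9  4
dp:     1  1  2  3  4  5  6  2  5  2  6  3
max dp = 6, so deletions = 12 − 6 = 6.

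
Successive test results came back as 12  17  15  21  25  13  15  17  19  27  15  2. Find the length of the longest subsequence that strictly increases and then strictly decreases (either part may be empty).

inc[i] = longest strictly increasing subsequence ending at i; dec[i] = longest strictly decreasing subsequence starting at i:
i:      1  2  3  4  5  6  7  8  9 10 11 12
a[i]:  12 17 15 21 25 13 15 17 19 27 15  2
inc:    1  2  2  3  4  2  3  4  5  6  3  1
dec:    2  4  3  4  4  2  2  3  3  3  2  1
Best peak at i=10 (value 27): inc=6, dec=3, length 6+3−1 = 8.

8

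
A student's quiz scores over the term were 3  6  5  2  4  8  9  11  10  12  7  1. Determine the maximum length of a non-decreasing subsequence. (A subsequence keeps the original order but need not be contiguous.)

6

Track the smallest tail for each achievable length (allowing ties):
3 → extends → [3]
6 → extends → [3, 6]
5 → replaces 6 → [3, 5]
2 → replaces 3 → [2, 5]
4 → replaces 5 → [2, 4]
8 → extends → [2, 4, 8]
9 → extends → [2, 4, 8, 9]
11 → extends → [2, 4, 8, 9, 11]
10 → replaces 11 → [2, 4, 8, 9, 10]
12 → extends → [2, 4, 8, 9, 10, 12]
7 → replaces 8 → [2, 4, 7, 9, 10, 12]
1 → replaces 2 → [1, 4, 7, 9, 10, 12]
Six tails, so the longest non-decreasing subsequence has length 6 (e.g. 3, 6, 8, 9, 11, 12).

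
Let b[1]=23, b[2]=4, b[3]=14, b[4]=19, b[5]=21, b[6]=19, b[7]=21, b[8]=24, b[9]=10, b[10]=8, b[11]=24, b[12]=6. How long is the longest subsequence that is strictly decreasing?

6

Negate each value so 'decreasing' becomes 'increasing', then run patience tails on the negated sequence:
-23 → extends → [-23]
-4 → extends → [-23, -4]
-14 → replaces -4 → [-23, -14]
-19 → replaces -14 → [-23, -19]
-21 → replaces -19 → [-23, -21]
-19 → extends → [-23, -21, -19]
-21 → already a tail → [-23, -21, -19]
-24 → replaces -23 → [-24, -21, -19]
-10 → extends → [-24, -21, -19, -10]
-8 → extends → [-24, -21, -19, -10, -8]
-24 → already a tail → [-24, -21, -19, -10, -8]
-6 → extends → [-24, -21, -19, -10, -8, -6]
Six tails, so the longest strictly decreasing subsequence of the original has length 6.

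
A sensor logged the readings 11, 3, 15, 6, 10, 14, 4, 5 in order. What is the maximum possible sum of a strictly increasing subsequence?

33

Let S[i] be the best sum of a strictly increasing subsequence ending at i:
i:      1  2  3  4  5  6  7  8
a[i]:  11  3 15  6 10 14  4  5
S:     11  3 26  9 19 33  7 12
Maximum is 33 (e.g. 3 + 6 + 10 + 14).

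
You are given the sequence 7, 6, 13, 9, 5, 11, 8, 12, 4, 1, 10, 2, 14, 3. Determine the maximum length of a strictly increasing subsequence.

Track the smallest tail for each achievable length (strict):
7 → extends → [7]
6 → replaces 7 → [6]
13 → extends → [6, 13]
9 → replaces 13 → [6, 9]
5 → replaces 6 → [5, 9]
11 → extends → [5, 9, 11]
8 → replaces 9 → [5, 8, 11]
12 → extends → [5, 8, 11, 12]
4 → replaces 5 → [4, 8, 11, 12]
1 → replaces 4 → [1, 8, 11, 12]
10 → replaces 11 → [1, 8, 10, 12]
2 → replaces 8 → [1, 2, 10, 12]
14 → extends → [1, 2, 10, 12, 14]
3 → replaces 10 → [1, 2, 3, 12, 14]
Five tails, so the longest strictly increasing subsequence has length 5 (e.g. 7, 9, 11, 12, 14).

5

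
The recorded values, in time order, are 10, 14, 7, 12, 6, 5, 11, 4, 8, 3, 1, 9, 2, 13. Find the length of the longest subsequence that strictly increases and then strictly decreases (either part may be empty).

inc[i] = longest strictly increasing subsequence ending at i; dec[i] = longest strictly decreasing subsequence starting at i:
i:      1  2  3  4  5  6  7  8  9 10 11 12 13 14
a[i]:  10 14  7 12  6  5 11  4  8  3  1  9  2 13
inc:    1  2  1  2  1  1  2  1  2  1  1  3  2  4
dec:    7  7  6  6  5  4  4  3  3  2  1  2  1  1
Best peak at i=2 (value 14): inc=2, dec=7, length 2+7−1 = 8.

8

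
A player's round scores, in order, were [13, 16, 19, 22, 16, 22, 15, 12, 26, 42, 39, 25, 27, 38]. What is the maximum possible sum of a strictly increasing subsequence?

Let S[i] be the best sum of a strictly increasing subsequence ending at i:
i:       1   2   3   4   5   6   7   8   9  10  11  12  13  14
a[i]:   13  16  19  22  16  22  15  12  26  42  39  25  27  38
S:      13  29  48  70  29  70  28  12  96 138 135  95 123 161
Maximum is 161 (e.g. 13 + 16 + 19 + 22 + 26 + 27 + 38).

161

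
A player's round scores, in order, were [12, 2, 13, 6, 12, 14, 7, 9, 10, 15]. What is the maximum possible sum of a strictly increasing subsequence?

Let S[i] be the best sum of a strictly increasing subsequence ending at i:
i:      1  2  3  4  5  6  7  8  9 10
a[i]:  12  2 13  6 12 14  7  9 10 15
S:     12  2 25  8 20 39 15 24 34 54
Maximum is 54 (e.g. 12 + 13 + 14 + 15).

54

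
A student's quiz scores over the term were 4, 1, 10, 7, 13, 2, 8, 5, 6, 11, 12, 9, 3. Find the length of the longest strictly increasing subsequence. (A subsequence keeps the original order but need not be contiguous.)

6

Track the smallest tail for each achievable length (strict):
4 → extends → [4]
1 → replaces 4 → [1]
10 → extends → [1, 10]
7 → replaces 10 → [1, 7]
13 → extends → [1, 7, 13]
2 → replaces 7 → [1, 2, 13]
8 → replaces 13 → [1, 2, 8]
5 → replaces 8 → [1, 2, 5]
6 → extends → [1, 2, 5, 6]
11 → extends → [1, 2, 5, 6, 11]
12 → extends → [1, 2, 5, 6, 11, 12]
9 → replaces 11 → [1, 2, 5, 6, 9, 12]
3 → replaces 5 → [1, 2, 3, 6, 9, 12]
Six tails, so the longest strictly increasing subsequence has length 6 (e.g. 1, 2, 5, 6, 11, 12).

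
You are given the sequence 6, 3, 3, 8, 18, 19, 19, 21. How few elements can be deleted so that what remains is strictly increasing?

Fewest deletions = n − (longest strictly increasing subsequence).
Patience tails:
6 → extends → [6]
3 → replaces 6 → [3]
3 → already a tail → [3]
8 → extends → [3, 8]
18 → extends → [3, 8, 18]
19 → extends → [3, 8, 18, 19]
19 → already a tail → [3, 8, 18, 19]
21 → extends → [3, 8, 18, 19, 21]
Longest strictly increasing subsequence has length 5, so deletions = 8 − 5 = 3.

3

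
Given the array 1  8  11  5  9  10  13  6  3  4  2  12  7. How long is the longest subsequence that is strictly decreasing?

5

Negate each value so 'decreasing' becomes 'increasing', then run patience tails on the negated sequence:
-1 → extends → [-1]
-8 → replaces -1 → [-8]
-11 → replaces -8 → [-11]
-5 → extends → [-11, -5]
-9 → replaces -5 → [-11, -9]
-10 → replaces -9 → [-11, -10]
-13 → replaces -11 → [-13, -10]
-6 → extends → [-13, -10, -6]
-3 → extends → [-13, -10, -6, -3]
-4 → replaces -3 → [-13, -10, -6, -4]
-2 → extends → [-13, -10, -6, -4, -2]
-12 → replaces -10 → [-13, -12, -6, -4, -2]
-7 → replaces -6 → [-13, -12, -7, -4, -2]
Five tails, so the longest strictly decreasing subsequence of the original has length 5.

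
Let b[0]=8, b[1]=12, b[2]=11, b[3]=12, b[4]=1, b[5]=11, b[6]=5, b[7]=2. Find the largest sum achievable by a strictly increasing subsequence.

Let S[i] be the best sum of a strictly increasing subsequence ending at i:
i:      0  1  2  3  4  5  6  7
b[i]:   8 12 11 12  1 11  5  2
S:      8 20 19 31  1 19  6  3
Maximum is 31 (e.g. 8 + 11 + 12).

31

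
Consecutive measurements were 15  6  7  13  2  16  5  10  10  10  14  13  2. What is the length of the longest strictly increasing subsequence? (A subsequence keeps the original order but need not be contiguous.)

Let dp[i] be the length of the longest such subsequence ending at index i:
i:      1  2  3  4  5  6  7  8  9 10 11 12 13
a[i]:  15  6  7 13  2 16  5 10 10 10 14 13  2
dp:     1  1  2  3  1  4  2  3  3  3  4  4  1
Maximum dp value is 4.

4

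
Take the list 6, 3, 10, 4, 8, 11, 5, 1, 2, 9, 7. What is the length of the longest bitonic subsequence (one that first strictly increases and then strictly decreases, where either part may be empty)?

6

inc[i] = longest strictly increasing subsequence ending at i; dec[i] = longest strictly decreasing subsequence starting at i:
i:      1  2  3  4  5  6  7  8  9 10 11
a[i]:   6  3 10  4  8 11  5  1  2  9  7
inc:    1  1  2  2  3  4  3  1  2  4  4
dec:    3  2  4  2  3  3  2  1  1  2  1
Best peak at i=6 (value 11): inc=4, dec=3, length 4+3−1 = 6.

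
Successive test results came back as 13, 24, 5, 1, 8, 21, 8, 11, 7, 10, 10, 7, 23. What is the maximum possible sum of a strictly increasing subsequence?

Let S[i] be the best sum of a strictly increasing subsequence ending at i:
i:      1  2  3  4  5  6  7  8  9 10 11 12 13
a[i]:  13 24  5  1  8 21  8 11  7 10 10  7 23
S:     13 37  5  1 13 34 13 24 12 23 23 12 57
Maximum is 57 (e.g. 5 + 8 + 21 + 23).

57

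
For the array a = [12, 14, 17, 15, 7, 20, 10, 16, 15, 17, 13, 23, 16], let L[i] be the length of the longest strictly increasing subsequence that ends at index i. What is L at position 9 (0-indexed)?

dp[i] = 1 + max{dp[j] : j<i, a[j]<a[i]} (or 1 if no such j):
i:      0  1  2  3  4  5  6  7  8  9 10 11 12
a[i]:  12 14 17 15  7 20 10 16 15 17 13 23 16
dp:     1  2  3  3  1  4  2  4  3  5  3  6  4
At index 9 the value is 5.

5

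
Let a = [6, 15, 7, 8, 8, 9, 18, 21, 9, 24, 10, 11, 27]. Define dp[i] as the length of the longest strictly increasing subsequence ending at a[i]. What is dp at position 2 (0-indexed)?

dp[i] = 1 + max{dp[j] : j<i, a[j]<a[i]} (or 1 if no such j):
i:      0  1  2  3  4  5  6  7  8  9 10 11 12
a[i]:   6 15  7  8  8  9 18 21  9 24 10 11 27
dp:     1  2  2  3  3  4  5  6  4  7  5  6  8
At index 2 the value is 2.

2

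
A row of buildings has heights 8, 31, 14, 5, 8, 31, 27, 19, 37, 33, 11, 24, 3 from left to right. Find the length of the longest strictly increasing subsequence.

4

Track the smallest tail for each achievable length (strict):
8 → extends → [8]
31 → extends → [8, 31]
14 → replaces 31 → [8, 14]
5 → replaces 8 → [5, 14]
8 → replaces 14 → [5, 8]
31 → extends → [5, 8, 31]
27 → replaces 31 → [5, 8, 27]
19 → replaces 27 → [5, 8, 19]
37 → extends → [5, 8, 19, 37]
33 → replaces 37 → [5, 8, 19, 33]
11 → replaces 19 → [5, 8, 11, 33]
24 → replaces 33 → [5, 8, 11, 24]
3 → replaces 5 → [3, 8, 11, 24]
Four tails, so the longest strictly increasing subsequence has length 4 (e.g. 8, 14, 31, 37).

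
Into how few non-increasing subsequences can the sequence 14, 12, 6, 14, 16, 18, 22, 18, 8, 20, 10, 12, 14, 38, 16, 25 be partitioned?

Place each on the leftmost legal pile:
14 → new pile 1 (tops now [14])
12 → pile 1 (tops now [12])
6 → pile 1 (tops now [6])
14 → new pile 2 (tops now [6, 14])
16 → new pile 3 (tops now [6, 14, 16])
18 → new pile 4 (tops now [6, 14, 16, 18])
22 → new pile 5 (tops now [6, 14, 16, 18, 22])
18 → pile 4 (tops now [6, 14, 16, 18, 22])
8 → pile 2 (tops now [6, 8, 16, 18, 22])
20 → pile 5 (tops now [6, 8, 16, 18, 20])
10 → pile 3 (tops now [6, 8, 10, 18, 20])
12 → pile 4 (tops now [6, 8, 10, 12, 20])
14 → pile 5 (tops now [6, 8, 10, 12, 14])
38 → new pile 6 (tops now [6, 8, 10, 12, 14, 38])
16 → pile 6 (tops now [6, 8, 10, 12, 14, 16])
25 → new pile 7 (tops now [6, 8, 10, 12, 14, 16, 25])
Seven piles.

7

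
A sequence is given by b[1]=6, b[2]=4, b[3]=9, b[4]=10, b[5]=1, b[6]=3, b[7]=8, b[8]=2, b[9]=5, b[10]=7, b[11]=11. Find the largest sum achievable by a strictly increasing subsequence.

Let S[i] be the best sum of a strictly increasing subsequence ending at i:
i:      1  2  3  4  5  6  7  8  9 10 11
b[i]:   6  4  9 10  1  3  8  2  5  7 11
S:      6  4 15 25  1  4 14  3  9 16 36
Maximum is 36 (e.g. 6 + 9 + 10 + 11).

36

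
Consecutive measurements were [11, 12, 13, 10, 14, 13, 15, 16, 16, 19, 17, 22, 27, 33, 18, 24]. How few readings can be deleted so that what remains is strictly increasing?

6

Fewest deletions = n − (longest strictly increasing subsequence).
Patience tails:
11 → extends → [11]
12 → extends → [11, 12]
13 → extends → [11, 12, 13]
10 → replaces 11 → [10, 12, 13]
14 → extends → [10, 12, 13, 14]
13 → already a tail → [10, 12, 13, 14]
15 → extends → [10, 12, 13, 14, 15]
16 → extends → [10, 12, 13, 14, 15, 16]
16 → already a tail → [10, 12, 13, 14, 15, 16]
19 → extends → [10, 12, 13, 14, 15, 16, 19]
17 → replaces 19 → [10, 12, 13, 14, 15, 16, 17]
22 → extends → [10, 12, 13, 14, 15, 16, 17, 22]
27 → extends → [10, 12, 13, 14, 15, 16, 17, 22, 27]
33 → extends → [10, 12, 13, 14, 15, 16, 17, 22, 27, 33]
18 → replaces 22 → [10, 12, 13, 14, 15, 16, 17, 18, 27, 33]
24 → replaces 27 → [10, 12, 13, 14, 15, 16, 17, 18, 24, 33]
Longest strictly increasing subsequence has length 10, so deletions = 16 − 10 = 6.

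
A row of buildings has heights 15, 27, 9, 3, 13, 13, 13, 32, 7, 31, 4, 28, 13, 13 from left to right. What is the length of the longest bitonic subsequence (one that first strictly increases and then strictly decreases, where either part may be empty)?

inc[i] = longest strictly increasing subsequence ending at i; dec[i] = longest strictly decreasing subsequence starting at i:
i:      1  2  3  4  5  6  7  8  9 10 11 12 13 14
a[i]:  15 27  9  3 13 13 13 32  7 31  4 28 13 13
inc:    1  2  1  1  2  2  2  3  2  3  2  3  3  3
dec:    4  4  3  1  3  3  3  4  2  3  1  2  1  1
Best peak at i=8 (value 32): inc=3, dec=4, length 3+4−1 = 6.

6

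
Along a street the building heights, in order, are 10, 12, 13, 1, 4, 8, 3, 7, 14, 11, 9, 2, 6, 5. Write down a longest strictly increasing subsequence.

Patience tails give the LIS length; then backtrack through the dp parents:
10 → extends → [10]
12 → extends → [10, 12]
13 → extends → [10, 12, 13]
1 → replaces 10 → [1, 12, 13]
4 → replaces 12 → [1, 4, 13]
8 → replaces 13 → [1, 4, 8]
3 → replaces 4 → [1, 3, 8]
7 → replaces 8 → [1, 3, 7]
14 → extends → [1, 3, 7, 14]
11 → replaces 14 → [1, 3, 7, 11]
9 → replaces 11 → [1, 3, 7, 9]
2 → replaces 3 → [1, 2, 7, 9]
6 → replaces 7 → [1, 2, 6, 9]
5 → replaces 6 → [1, 2, 5, 9]
Length 4; one witness is 10, 12, 13, 14.

10, 12, 13, 14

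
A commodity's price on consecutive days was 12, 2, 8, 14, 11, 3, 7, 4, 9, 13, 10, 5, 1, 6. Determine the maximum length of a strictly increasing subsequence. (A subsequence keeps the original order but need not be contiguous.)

5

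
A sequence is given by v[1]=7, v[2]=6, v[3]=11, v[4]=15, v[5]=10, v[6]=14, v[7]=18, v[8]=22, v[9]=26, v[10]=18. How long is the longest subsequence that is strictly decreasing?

2

Negate each value so 'decreasing' becomes 'increasing', then run patience tails on the negated sequence:
-7 → extends → [-7]
-6 → extends → [-7, -6]
-11 → replaces -7 → [-11, -6]
-15 → replaces -11 → [-15, -6]
-10 → replaces -6 → [-15, -10]
-14 → replaces -10 → [-15, -14]
-18 → replaces -15 → [-18, -14]
-22 → replaces -18 → [-22, -14]
-26 → replaces -22 → [-26, -14]
-18 → replaces -14 → [-26, -18]
Two tails, so the longest strictly decreasing subsequence of the original has length 2.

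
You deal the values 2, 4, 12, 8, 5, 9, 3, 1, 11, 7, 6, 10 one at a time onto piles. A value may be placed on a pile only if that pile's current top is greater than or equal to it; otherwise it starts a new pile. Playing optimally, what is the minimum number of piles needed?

5

Place each on the leftmost legal pile:
2 → new pile 1 (tops now [2])
4 → new pile 2 (tops now [2, 4])
12 → new pile 3 (tops now [2, 4, 12])
8 → pile 3 (tops now [2, 4, 8])
5 → pile 3 (tops now [2, 4, 5])
9 → new pile 4 (tops now [2, 4, 5, 9])
3 → pile 2 (tops now [2, 3, 5, 9])
1 → pile 1 (tops now [1, 3, 5, 9])
11 → new pile 5 (tops now [1, 3, 5, 9, 11])
7 → pile 4 (tops now [1, 3, 5, 7, 11])
6 → pile 4 (tops now [1, 3, 5, 6, 11])
10 → pile 5 (tops now [1, 3, 5, 6, 10])
Five piles.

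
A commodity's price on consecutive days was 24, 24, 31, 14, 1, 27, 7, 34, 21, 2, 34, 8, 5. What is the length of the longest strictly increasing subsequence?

Track the smallest tail for each achievable length (strict):
24 → extends → [24]
24 → already a tail → [24]
31 → extends → [24, 31]
14 → replaces 24 → [14, 31]
1 → replaces 14 → [1, 31]
27 → replaces 31 → [1, 27]
7 → replaces 27 → [1, 7]
34 → extends → [1, 7, 34]
21 → replaces 34 → [1, 7, 21]
2 → replaces 7 → [1, 2, 21]
34 → extends → [1, 2, 21, 34]
8 → replaces 21 → [1, 2, 8, 34]
5 → replaces 8 → [1, 2, 5, 34]
Four tails, so the longest strictly increasing subsequence has length 4 (e.g. 1, 7, 21, 34).

4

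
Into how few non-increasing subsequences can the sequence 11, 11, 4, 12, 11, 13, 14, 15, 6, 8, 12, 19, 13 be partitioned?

The minimum number of non-increasing subsequences covering a sequence equals the length of its longest strictly increasing subsequence.
LIS length is 6 (e.g. 11, 12, 13, 14, 15, 19), so 6 piles are needed.

6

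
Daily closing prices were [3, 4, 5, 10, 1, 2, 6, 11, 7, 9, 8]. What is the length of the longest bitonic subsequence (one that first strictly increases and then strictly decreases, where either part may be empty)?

inc[i] = longest strictly increasing subsequence ending at i; dec[i] = longest strictly decreasing subsequence starting at i:
i:      1  2  3  4  5  6  7  8  9 10 11
a[i]:   3  4  5 10  1  2  6 11  7  9  8
inc:    1  2  3  4  1  2  4  5  5  6  6
dec:    2  2  2  3  1  1  1  3  1  2  1
Best peak at i=8 (value 11): inc=5, dec=3, length 5+3−1 = 7.

7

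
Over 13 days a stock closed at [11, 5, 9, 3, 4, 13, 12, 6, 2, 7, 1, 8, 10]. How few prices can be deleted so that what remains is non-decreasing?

7

Fewest deletions = n − (longest non-decreasing subsequence).
i:      1  2  3  4  5  6  7  8  9 10 11 12 13
a[i]:  11  5  9  3  4 13 12  6  2  7  1  8 10
dp:     1  1  2  1  2  3  3  3  1  4  1  5  6
max dp = 6, so deletions = 13 − 6 = 7.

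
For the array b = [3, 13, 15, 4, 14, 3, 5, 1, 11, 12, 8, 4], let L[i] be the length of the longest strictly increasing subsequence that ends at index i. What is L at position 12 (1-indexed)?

2

dp[i] = 1 + max{dp[j] : j<i, b[j]<b[i]} (or 1 if no such j):
i:      1  2  3  4  5  6  7  8  9 10 11 12
b[i]:   3 13 15  4 14  3  5  1 11 12  8  4
dp:     1  2  3  2  3  1  3  1  4  5  4  2
At index 12 the value is 2.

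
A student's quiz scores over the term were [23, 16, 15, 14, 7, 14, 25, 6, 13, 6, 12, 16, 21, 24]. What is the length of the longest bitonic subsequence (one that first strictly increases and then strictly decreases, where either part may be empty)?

inc[i] = longest strictly increasing subsequence ending at i; dec[i] = longest strictly decreasing subsequence starting at i:
i:      1  2  3  4  5  6  7  8  9 10 11 12 13 14
a[i]:  23 16 15 14  7 14 25  6 13  6 12 16 21 24
inc:    1  1  1  1  1  2  3  1  2  1  2  3  4  5
dec:    6  5  4  3  2  3  3  1  2  1  1  1  1  1
Best peak at i=1 (value 23): inc=1, dec=6, length 1+6−1 = 6.

6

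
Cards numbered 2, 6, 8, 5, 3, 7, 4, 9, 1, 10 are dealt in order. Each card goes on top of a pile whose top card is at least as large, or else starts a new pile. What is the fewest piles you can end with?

Place each on the leftmost legal pile:
2 → new pile 1 (tops now [2])
6 → new pile 2 (tops now [2, 6])
8 → new pile 3 (tops now [2, 6, 8])
5 → pile 2 (tops now [2, 5, 8])
3 → pile 2 (tops now [2, 3, 8])
7 → pile 3 (tops now [2, 3, 7])
4 → pile 3 (tops now [2, 3, 4])
9 → new pile 4 (tops now [2, 3, 4, 9])
1 → pile 1 (tops now [1, 3, 4, 9])
10 → new pile 5 (tops now [1, 3, 4, 9, 10])
Five piles.

5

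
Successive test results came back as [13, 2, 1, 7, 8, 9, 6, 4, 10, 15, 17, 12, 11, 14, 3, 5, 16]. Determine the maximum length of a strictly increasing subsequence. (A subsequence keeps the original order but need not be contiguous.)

Track the smallest tail for each achievable length (strict):
13 → extends → [13]
2 → replaces 13 → [2]
1 → replaces 2 → [1]
7 → extends → [1, 7]
8 → extends → [1, 7, 8]
9 → extends → [1, 7, 8, 9]
6 → replaces 7 → [1, 6, 8, 9]
4 → replaces 6 → [1, 4, 8, 9]
10 → extends → [1, 4, 8, 9, 10]
15 → extends → [1, 4, 8, 9, 10, 15]
17 → extends → [1, 4, 8, 9, 10, 15, 17]
12 → replaces 15 → [1, 4, 8, 9, 10, 12, 17]
11 → replaces 12 → [1, 4, 8, 9, 10, 11, 17]
14 → replaces 17 → [1, 4, 8, 9, 10, 11, 14]
3 → replaces 4 → [1, 3, 8, 9, 10, 11, 14]
5 → replaces 8 → [1, 3, 5, 9, 10, 11, 14]
16 → extends → [1, 3, 5, 9, 10, 11, 14, 16]
Eight tails, so the longest strictly increasing subsequence has length 8 (e.g. 2, 7, 8, 9, 10, 12, 14, 16).

8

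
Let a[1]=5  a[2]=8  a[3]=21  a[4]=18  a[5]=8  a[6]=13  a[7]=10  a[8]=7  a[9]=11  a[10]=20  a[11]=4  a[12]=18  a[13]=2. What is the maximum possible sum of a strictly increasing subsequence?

54

Let S[i] be the best sum of a strictly increasing subsequence ending at i:
i:      1  2  3  4  5  6  7  8  9 10 11 12 13
a[i]:   5  8 21 18  8 13 10  7 11 20  4 18  2
S:      5 13 34 31 13 26 23 12 34 54  4 52  2
Maximum is 54 (e.g. 5 + 8 + 10 + 11 + 20).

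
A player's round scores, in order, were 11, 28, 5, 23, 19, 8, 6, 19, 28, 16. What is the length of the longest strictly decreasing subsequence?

5

Let dp[i] be the longest strictly decreasing subsequence ending at i:
i:      1  2  3  4  5  6  7  8  9 10
a[i]:  11 28  5 23 19  8  6 19 28 16
dp:     1  1  2  2  3  4  5  3  1  4
Maximum is 5.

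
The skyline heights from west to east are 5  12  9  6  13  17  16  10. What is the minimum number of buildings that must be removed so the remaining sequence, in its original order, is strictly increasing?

4

Fewest deletions = n − (longest strictly increasing subsequence).
Patience tails:
5 → extends → [5]
12 → extends → [5, 12]
9 → replaces 12 → [5, 9]
6 → replaces 9 → [5, 6]
13 → extends → [5, 6, 13]
17 → extends → [5, 6, 13, 17]
16 → replaces 17 → [5, 6, 13, 16]
10 → replaces 13 → [5, 6, 10, 16]
Longest strictly increasing subsequence has length 4, so deletions = 8 − 4 = 4.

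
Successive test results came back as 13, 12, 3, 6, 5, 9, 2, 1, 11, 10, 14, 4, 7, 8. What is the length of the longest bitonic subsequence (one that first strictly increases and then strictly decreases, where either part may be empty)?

inc[i] = longest strictly increasing subsequence ending at i; dec[i] = longest strictly decreasing subsequence starting at i:
i:      1  2  3  4  5  6  7  8  9 10 11 12 13 14
a[i]:  13 12  3  6  5  9  2  1 11 10 14  4  7  8
inc:    1  1  1  2  2  3  1  1  4  4  5  2  3  4
dec:    6  5  3  4  3  3  2  1  3  2  2  1  1  1
Best peak at i=1 (value 13): inc=1, dec=6, length 1+6−1 = 6.

6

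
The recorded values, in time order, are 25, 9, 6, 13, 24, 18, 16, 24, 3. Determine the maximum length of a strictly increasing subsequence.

4

Track the smallest tail for each achievable length (strict):
25 → extends → [25]
9 → replaces 25 → [9]
6 → replaces 9 → [6]
13 → extends → [6, 13]
24 → extends → [6, 13, 24]
18 → replaces 24 → [6, 13, 18]
16 → replaces 18 → [6, 13, 16]
24 → extends → [6, 13, 16, 24]
3 → replaces 6 → [3, 13, 16, 24]
Four tails, so the longest strictly increasing subsequence has length 4 (e.g. 9, 13, 18, 24).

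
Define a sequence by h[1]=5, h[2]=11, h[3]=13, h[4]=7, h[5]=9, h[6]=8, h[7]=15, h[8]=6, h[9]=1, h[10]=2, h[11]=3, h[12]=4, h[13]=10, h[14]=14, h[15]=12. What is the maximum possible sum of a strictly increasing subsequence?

45

Let S[i] be the best sum of a strictly increasing subsequence ending at i:
i:      1  2  3  4  5  6  7  8  9 10 11 12 13 14 15
h[i]:   5 11 13  7  9  8 15  6  1  2  3  4 10 14 12
S:      5 16 29 12 21 20 44 11  1  3  6 10 31 45 43
Maximum is 45 (e.g. 5 + 7 + 9 + 10 + 14).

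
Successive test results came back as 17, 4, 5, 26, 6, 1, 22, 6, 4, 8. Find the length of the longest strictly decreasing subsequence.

Negate each value so 'decreasing' becomes 'increasing', then run patience tails on the negated sequence:
-17 → extends → [-17]
-4 → extends → [-17, -4]
-5 → replaces -4 → [-17, -5]
-26 → replaces -17 → [-26, -5]
-6 → replaces -5 → [-26, -6]
-1 → extends → [-26, -6, -1]
-22 → replaces -6 → [-26, -22, -1]
-6 → replaces -1 → [-26, -22, -6]
-4 → extends → [-26, -22, -6, -4]
-8 → replaces -6 → [-26, -22, -8, -4]
Four tails, so the longest strictly decreasing subsequence of the original has length 4.

4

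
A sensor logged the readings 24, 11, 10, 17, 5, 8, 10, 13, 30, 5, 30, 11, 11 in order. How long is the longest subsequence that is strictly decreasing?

Negate each value so 'decreasing' becomes 'increasing', then run patience tails on the negated sequence:
-24 → extends → [-24]
-11 → extends → [-24, -11]
-10 → extends → [-24, -11, -10]
-17 → replaces -11 → [-24, -17, -10]
-5 → extends → [-24, -17, -10, -5]
-8 → replaces -5 → [-24, -17, -10, -8]
-10 → already a tail → [-24, -17, -10, -8]
-13 → replaces -10 → [-24, -17, -13, -8]
-30 → replaces -24 → [-30, -17, -13, -8]
-5 → extends → [-30, -17, -13, -8, -5]
-30 → already a tail → [-30, -17, -13, -8, -5]
-11 → replaces -8 → [-30, -17, -13, -11, -5]
-11 → already a tail → [-30, -17, -13, -11, -5]
Five tails, so the longest strictly decreasing subsequence of the original has length 5.

5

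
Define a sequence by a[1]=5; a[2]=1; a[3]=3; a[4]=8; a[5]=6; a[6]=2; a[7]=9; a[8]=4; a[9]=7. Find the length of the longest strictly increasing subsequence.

Let dp[i] be the length of the longest such subsequence ending at index i:
i:     1 2 3 4 5 6 7 8 9
a[i]:  5 1 3 8 6 2 9 4 7
dp:    1 1 2 3 3 2 4 3 4
Maximum dp value is 4.

4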